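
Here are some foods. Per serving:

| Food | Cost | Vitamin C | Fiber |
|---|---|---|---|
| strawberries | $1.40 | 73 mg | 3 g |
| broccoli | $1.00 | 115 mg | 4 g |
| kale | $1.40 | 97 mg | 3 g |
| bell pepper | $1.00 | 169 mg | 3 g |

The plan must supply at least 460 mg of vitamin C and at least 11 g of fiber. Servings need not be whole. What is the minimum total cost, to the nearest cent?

$3.18

At the optimum either one food covers both requirements or two foods hit both targets exactly; no other combination can be cheaper.
strawberries only: max(460/73, 11/3) = 6.301 servings → $8.82.
broccoli only: max(460/115, 11/4) = 4 servings → $4.00.
kale only: max(460/97, 11/3) = 4.742 servings → $6.64.
bell pepper only: max(460/169, 11/3) = 3.667 servings → $3.67.
strawberries + broccoli with both targets exact would need a negative amount; discard.
strawberries + kale: intersection lies outside the first quadrant.
strawberries + bell pepper with both tight: 1.663 servings and 2.003 servings → $4.33.
broccoli + kale: the both-tight solution has a negative serving — not a feasible corner.
broccoli + bell pepper with both tight: 1.447 servings and 1.737 servings → $3.18.
kale + bell pepper with both tight: 2.218 servings and 1.449 servings → $4.55.
So the least-cost plan costs $3.18.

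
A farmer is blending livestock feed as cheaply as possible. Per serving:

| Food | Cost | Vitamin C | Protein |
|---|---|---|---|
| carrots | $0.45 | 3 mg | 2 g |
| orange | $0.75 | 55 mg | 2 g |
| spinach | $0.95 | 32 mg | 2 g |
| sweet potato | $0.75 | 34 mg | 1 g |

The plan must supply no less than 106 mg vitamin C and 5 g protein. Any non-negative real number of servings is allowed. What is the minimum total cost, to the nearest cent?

An LP optimum is at a vertex; with two nutrient constraints at most two foods are used. Check each candidate.
carrots only: max(106/3, 5/2) = 35.33 servings → $15.90.
orange only: max(106/55, 5/2) = 2.5 servings → $1.88.
spinach only: max(106/32, 5/2) = 3.312 servings → $3.15.
sweet potato only: max(106/34, 5/1) = 5 servings → $3.75.
carrots + orange with both tight: 0.6058 servings and 1.894 servings → $1.69.
carrots + spinach: intersection lies outside the first quadrant.
carrots + sweet potato with both tight: 0.9846 servings and 3.031 servings → $2.72.
orange + spinach with both tight: 1.13 servings and 1.37 servings → $2.15.
orange + sweet potato with both targets exact would need a negative amount; discard.
spinach + sweet potato with both tight: 1.778 servings and 1.444 servings → $2.77.
Cheapest feasible corner: $1.69.

$1.69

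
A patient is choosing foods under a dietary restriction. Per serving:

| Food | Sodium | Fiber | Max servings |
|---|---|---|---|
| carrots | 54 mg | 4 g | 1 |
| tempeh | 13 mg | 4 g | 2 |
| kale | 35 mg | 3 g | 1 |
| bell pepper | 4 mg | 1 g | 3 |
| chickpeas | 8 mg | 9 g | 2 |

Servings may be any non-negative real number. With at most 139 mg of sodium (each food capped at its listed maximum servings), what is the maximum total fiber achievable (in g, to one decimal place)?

Fiber per mg sodium: chickpeas 1.125, tempeh 0.3077, bell pepper 0.25, kale 0.08571, carrots 0.07407.
Take 2 servings of chickpeas: uses 16 mg sodium, +18.0 g fiber (running total 18.0 g).
Take 2 servings of tempeh: uses 26 mg sodium, +8.0 g fiber (running total 26.0 g).
Take 3 servings of bell pepper: uses 12 mg sodium, +3.0 g fiber (running total 29.0 g).
Take 1 serving of kale: uses 35 mg sodium, +3.0 g fiber (running total 32.0 g).
Take 0.9259 servings of carrots: uses 50 mg sodium, +3.7 g fiber (running total 35.7 g).
Filling greedily by fiber-per-mg sodium is optimal for one linear limit, giving 35.7 g.

35.7 g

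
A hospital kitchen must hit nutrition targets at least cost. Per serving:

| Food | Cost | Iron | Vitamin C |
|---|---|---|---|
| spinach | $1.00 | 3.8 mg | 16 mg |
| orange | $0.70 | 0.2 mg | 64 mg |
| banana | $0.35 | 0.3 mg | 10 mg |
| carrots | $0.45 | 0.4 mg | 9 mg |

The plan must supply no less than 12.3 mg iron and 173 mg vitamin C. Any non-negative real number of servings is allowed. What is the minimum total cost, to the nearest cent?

$4.48

This is a tiny linear program; its minimum lies at a vertex of the feasible set. List the vertices and price them.
spinach only: max(12.3/3.8, 173/16) = 10.81 servings → $10.81.
orange only: max(12.3/0.2, 173/64) = 61.5 servings → $43.05.
banana only: max(12.3/0.3, 173/10) = 41 servings → $14.35.
carrots only: max(12.3/0.4, 173/9) = 30.75 servings → $13.84.
spinach + orange with both tight: 3.136 servings and 1.919 servings → $4.48.
spinach + banana with both tight: 2.142 servings and 13.87 servings → $7.00.
spinach + carrots with both tight: 1.493 servings and 16.57 servings → $8.95.
orange + banana: the both-tight solution has a negative serving — not a feasible corner.
orange + carrots with both targets exact would need a negative amount; discard.
banana + carrots with both targets exact would need a negative amount; discard.
Cheapest feasible corner: $4.48.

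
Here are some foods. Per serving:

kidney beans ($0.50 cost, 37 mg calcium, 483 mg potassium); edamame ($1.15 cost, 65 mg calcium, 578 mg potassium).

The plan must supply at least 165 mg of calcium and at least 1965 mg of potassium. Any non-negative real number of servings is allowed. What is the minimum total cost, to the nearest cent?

A basic optimal solution has at most two foods positive. Try each food alone and each pair with both targets met exactly.
kidney beans only: max(165/37, 1965/483) = 4.459 servings → $2.23.
edamame only: max(165/65, 1965/578) = 3.4 servings → $3.91.
kidney beans + edamame with both tight: 3.233 servings and 0.6984 servings → $2.42.
The minimum over all feasible corners is $2.23.

$2.23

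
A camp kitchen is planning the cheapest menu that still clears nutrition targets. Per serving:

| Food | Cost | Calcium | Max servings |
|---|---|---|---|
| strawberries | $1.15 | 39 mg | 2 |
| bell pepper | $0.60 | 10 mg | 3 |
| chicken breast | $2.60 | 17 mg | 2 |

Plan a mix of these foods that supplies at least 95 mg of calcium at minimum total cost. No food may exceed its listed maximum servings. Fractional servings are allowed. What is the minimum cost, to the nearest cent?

Cost per mg of calcium: strawberries $0.0295, bell pepper $0.0600, chicken breast $0.1529.
Take 2 servings of strawberries: +78.0 mg calcium for $2.30 (total $2.30, still need 17.0 mg).
Take 1.7 servings of bell pepper: +17.0 mg calcium for $1.02 (total $3.32, still need 0.0 mg).
Greedy by cheapest-per-mg is optimal for a single linear constraint, so the minimum cost is $3.32.

$3.32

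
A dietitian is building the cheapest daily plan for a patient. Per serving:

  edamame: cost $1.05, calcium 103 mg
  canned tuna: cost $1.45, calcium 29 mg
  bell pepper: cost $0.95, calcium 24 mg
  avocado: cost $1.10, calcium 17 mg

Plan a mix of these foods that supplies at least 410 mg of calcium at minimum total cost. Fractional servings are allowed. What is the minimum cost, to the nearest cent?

$4.18

Cost per mg of calcium: edamame $0.0102, bell pepper $0.0396, canned tuna $0.0500, avocado $0.0647.
With no serving limits, use only edamame: 410 mg / 103 mg = 3.981 servings × $1.05 = $4.18.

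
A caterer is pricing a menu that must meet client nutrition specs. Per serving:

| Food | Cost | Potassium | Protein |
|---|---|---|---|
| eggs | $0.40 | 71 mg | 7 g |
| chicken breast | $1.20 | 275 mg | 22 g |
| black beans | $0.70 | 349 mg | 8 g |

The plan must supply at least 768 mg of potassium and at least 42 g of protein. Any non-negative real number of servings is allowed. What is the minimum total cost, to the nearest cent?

At the optimum either one food covers both requirements or two foods hit both targets exactly; no other combination can be cheaper.
eggs only: max(768/71, 42/7) = 10.82 servings → $4.33.
chicken breast only: max(768/275, 42/22) = 2.793 servings → $3.35.
black beans only: max(768/349, 42/8) = 5.25 servings → $3.67.
eggs + chicken breast: intersection lies outside the first quadrant.
eggs + black beans with both tight: 4.541 servings and 1.277 servings → $2.71.
chicken breast + black beans with both tight: 1.554 servings and 0.9759 servings → $2.55.
Cheapest feasible corner: $2.55.

$2.55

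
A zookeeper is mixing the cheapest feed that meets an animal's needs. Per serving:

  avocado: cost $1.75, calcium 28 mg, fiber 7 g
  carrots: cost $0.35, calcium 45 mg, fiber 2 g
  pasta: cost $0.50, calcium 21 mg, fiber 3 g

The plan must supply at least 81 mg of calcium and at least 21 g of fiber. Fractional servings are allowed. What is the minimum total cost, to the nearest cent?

$3.50

This is a tiny linear program; its minimum lies at a vertex of the feasible set. List the vertices and price them.
avocado only: max(81/28, 21/7) = 3 servings → $5.25.
carrots only: max(81/45, 21/2) = 10.5 servings → $3.67.
pasta only: max(81/21, 21/3) = 7 servings → $3.50.
avocado + carrots with both targets exact would need a negative amount; discard.
avocado + pasta: intersection lies outside the first quadrant.
carrots + pasta: the both-tight solution has a negative serving — not a feasible corner.
The minimum over all feasible corners is $3.50.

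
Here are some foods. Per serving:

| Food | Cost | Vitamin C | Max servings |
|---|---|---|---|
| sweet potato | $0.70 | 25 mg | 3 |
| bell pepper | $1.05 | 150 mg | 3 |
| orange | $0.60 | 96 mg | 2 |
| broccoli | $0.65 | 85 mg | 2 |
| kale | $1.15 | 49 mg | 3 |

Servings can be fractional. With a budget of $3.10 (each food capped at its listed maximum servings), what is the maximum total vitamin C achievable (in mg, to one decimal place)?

463.4 mg

Vitamin C per dollar: orange 160, bell pepper 142.9, broccoli 130.8, kale 42.61, sweet potato 35.71.
Take 2 servings of orange: spends $1.20, +192.0 mg vitamin C (running total 192.0 mg).
Take 1.81 servings of bell pepper: spends $1.90, +271.4 mg vitamin C (running total 463.4 mg).
Greedy by best ratio exhausts the cost allowance optimally: 463.4 mg.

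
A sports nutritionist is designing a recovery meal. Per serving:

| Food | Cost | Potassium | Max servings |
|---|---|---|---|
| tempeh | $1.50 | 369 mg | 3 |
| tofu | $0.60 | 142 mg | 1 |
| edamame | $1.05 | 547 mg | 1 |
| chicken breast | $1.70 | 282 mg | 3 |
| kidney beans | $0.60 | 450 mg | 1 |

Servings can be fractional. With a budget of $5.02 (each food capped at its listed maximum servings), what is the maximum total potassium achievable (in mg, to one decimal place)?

Potassium per dollar: kidney beans 750, edamame 521, tempeh 246, tofu 236.7, chicken breast 165.9.
Take 1 serving of kidney beans: spends $0.60, +450.0 mg potassium (running total 450.0 mg).
Take 1 serving of edamame: spends $1.05, +547.0 mg potassium (running total 997.0 mg).
Take 2.247 servings of tempeh: spends $3.37, +829.0 mg potassium (running total 1826.0 mg).
Greedy by best ratio exhausts the cost allowance optimally: 1826.0 mg.

1826.0 mg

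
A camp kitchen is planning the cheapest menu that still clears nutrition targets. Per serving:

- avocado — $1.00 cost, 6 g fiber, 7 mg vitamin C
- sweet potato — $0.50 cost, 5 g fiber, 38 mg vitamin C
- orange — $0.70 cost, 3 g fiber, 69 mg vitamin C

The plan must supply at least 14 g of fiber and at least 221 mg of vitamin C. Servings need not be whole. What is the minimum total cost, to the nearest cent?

For a min-cost LP with two ≥-constraints, a basic feasible solution has at most two positive variables.
avocado only: max(14/6, 221/7) = 31.57 servings → $31.57.
sweet potato only: max(14/5, 221/38) = 5.816 servings → $2.91.
orange only: max(14/3, 221/69) = 4.667 servings → $3.27.
avocado + sweet potato: the both-tight solution has a negative serving — not a feasible corner.
avocado + orange with both tight: 0.771 servings and 3.125 servings → $2.96.
sweet potato + orange with both tight: 1.312 servings and 2.481 servings → $2.39.
The minimum over all feasible corners is $2.39.

$2.39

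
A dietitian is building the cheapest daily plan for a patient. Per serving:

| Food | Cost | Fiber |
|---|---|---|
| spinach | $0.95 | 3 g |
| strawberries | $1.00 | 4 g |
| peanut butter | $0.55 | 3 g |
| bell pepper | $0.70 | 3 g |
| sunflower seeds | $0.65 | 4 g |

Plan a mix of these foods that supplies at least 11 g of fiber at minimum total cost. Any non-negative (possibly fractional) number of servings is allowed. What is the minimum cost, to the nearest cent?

$1.79

Cost per g of fiber: sunflower seeds $0.1625, peanut butter $0.1833, bell pepper $0.2333, strawberries $0.2500, spinach $0.3167.
With no serving limits, use only sunflower seeds: 11 g / 4 g = 2.75 servings × $0.65 = $1.79.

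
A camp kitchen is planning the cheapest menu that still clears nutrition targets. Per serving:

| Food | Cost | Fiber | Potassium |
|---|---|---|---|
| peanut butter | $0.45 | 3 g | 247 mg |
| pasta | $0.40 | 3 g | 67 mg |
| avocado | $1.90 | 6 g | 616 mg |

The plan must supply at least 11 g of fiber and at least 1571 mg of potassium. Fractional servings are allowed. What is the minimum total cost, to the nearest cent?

$2.86

peanut butter only: max(11/3, 1571/247) = 6.36 servings → $2.86.
pasta only: max(11/3, 1571/67) = 23.45 servings → $9.38.
avocado only: max(11/6, 1571/616) = 2.55 servings → $4.85.
peanut butter + pasta with both targets exact would need a negative amount; discard.
peanut butter + avocado: the both-tight solution has a negative serving — not a feasible corner.
pasta + avocado with both targets exact would need a negative amount; discard.
So the least-cost plan costs $2.86.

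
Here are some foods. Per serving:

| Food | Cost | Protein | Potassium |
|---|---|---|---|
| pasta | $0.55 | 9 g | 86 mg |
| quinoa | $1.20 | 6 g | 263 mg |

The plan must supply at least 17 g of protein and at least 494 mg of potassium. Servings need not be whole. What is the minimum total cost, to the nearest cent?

The cheapest plan sits at a corner of the feasible region — with two constraints it uses at most two foods.
pasta only: max(17/9, 494/86) = 5.744 servings → $3.16.
quinoa only: max(17/6, 494/263) = 2.833 servings → $3.40.
pasta + quinoa with both tight: 0.8142 servings and 1.612 servings → $2.38.
So the least-cost plan costs $2.38.

$2.38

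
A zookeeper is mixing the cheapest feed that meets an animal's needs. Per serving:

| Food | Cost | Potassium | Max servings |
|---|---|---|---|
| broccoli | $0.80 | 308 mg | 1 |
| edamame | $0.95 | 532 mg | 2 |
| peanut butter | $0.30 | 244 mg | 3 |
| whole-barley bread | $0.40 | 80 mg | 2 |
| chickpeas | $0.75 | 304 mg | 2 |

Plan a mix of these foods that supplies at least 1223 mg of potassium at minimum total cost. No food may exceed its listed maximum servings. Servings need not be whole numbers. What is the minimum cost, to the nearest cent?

Cost per mg of potassium: peanut butter $0.0012, edamame $0.0018, chickpeas $0.0025, broccoli $0.0026, whole-barley bread $0.0050.
Take 3 servings of peanut butter: +732.0 mg potassium for $0.90 (total $0.90, still need 491.0 mg).
Take 0.9229 servings of edamame: +491.0 mg potassium for $0.88 (total $1.78, still need 0.0 mg).
Greedy by cheapest-per-mg is optimal for a single linear constraint, so the minimum cost is $1.78.

$1.78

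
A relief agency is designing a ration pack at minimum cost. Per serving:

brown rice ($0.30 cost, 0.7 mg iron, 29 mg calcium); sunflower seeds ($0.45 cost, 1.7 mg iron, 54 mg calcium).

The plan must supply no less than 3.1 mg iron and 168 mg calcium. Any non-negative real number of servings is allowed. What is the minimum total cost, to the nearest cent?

With two linear requirements the optimum uses one or two foods; enumerate the corners.
brown rice only: max(3.1/0.7, 168/29) = 5.793 servings → $1.74.
sunflower seeds only: max(3.1/1.7, 168/54) = 3.111 servings → $1.40.
brown rice + sunflower seeds: intersection lies outside the first quadrant.
The minimum over all feasible corners is $1.40.

$1.40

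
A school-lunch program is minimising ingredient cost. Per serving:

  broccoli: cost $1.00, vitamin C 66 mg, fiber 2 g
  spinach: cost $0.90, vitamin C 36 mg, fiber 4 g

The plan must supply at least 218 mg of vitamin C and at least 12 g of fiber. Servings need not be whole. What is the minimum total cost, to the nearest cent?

A basic optimal solution has at most two foods positive. Try each food alone and each pair with both targets met exactly.
broccoli only: max(218/66, 12/2) = 6 servings → $6.00.
spinach only: max(218/36, 12/4) = 6.056 servings → $5.45.
broccoli + spinach with both tight: 2.292 servings and 1.854 servings → $3.96.
The minimum over all feasible corners is $3.96.

$3.96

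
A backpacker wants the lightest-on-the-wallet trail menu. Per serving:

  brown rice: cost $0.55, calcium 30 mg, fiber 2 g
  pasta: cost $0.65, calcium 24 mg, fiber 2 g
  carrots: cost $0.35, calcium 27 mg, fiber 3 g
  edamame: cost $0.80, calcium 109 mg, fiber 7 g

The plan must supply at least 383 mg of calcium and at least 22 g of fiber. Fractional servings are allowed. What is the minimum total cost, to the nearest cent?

$2.81

brown rice only: max(383/30, 22/2) = 12.77 servings → $7.02.
pasta only: max(383/24, 22/2) = 15.96 servings → $10.37.
carrots only: max(383/27, 22/3) = 14.19 servings → $4.96.
edamame only: max(383/109, 22/7) = 3.514 servings → $2.81.
brown rice + pasta with both targets exact would need a negative amount; discard.
brown rice + carrots with both targets exact would need a negative amount; discard.
brown rice + edamame with both targets exact would need a negative amount; discard.
pasta + carrots: the both-tight solution has a negative serving — not a feasible corner.
pasta + edamame: intersection lies outside the first quadrant.
carrots + edamame: the both-tight solution has a negative serving — not a feasible corner.
The minimum over all feasible corners is $2.81.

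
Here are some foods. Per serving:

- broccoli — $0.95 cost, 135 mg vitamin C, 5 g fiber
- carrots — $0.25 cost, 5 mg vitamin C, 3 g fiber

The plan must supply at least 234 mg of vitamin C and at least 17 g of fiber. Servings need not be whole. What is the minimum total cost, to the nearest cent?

$2.28

Compare the cost at each extreme point of the feasible region.
broccoli only: max(234/135, 17/5) = 3.4 servings → $3.23.
carrots only: max(234/5, 17/3) = 46.8 servings → $11.70.
broccoli + carrots with both tight: 1.624 servings and 2.961 servings → $2.28.
Cheapest feasible corner: $2.28.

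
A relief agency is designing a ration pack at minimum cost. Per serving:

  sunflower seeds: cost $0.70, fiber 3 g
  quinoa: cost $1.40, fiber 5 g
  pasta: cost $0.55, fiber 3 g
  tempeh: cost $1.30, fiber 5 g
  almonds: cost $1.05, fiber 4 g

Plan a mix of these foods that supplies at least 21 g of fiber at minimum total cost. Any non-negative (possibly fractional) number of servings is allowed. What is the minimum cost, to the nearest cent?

Cost per g of fiber: pasta $0.1833, sunflower seeds $0.2333, tempeh $0.2600, almonds $0.2625, quinoa $0.2800.
With no serving limits, use only pasta: 21 g / 3 g = 7 servings × $0.55 = $3.85.

$3.85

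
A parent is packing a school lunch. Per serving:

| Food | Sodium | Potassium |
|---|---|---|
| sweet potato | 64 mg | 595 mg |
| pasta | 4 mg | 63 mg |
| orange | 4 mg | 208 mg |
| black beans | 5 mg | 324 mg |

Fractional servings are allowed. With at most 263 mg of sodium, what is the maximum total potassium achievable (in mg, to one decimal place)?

Potassium per mg sodium: black beans 64.8, orange 52, pasta 15.75, sweet potato 9.297.
With no serving limits, spend the whole sodium allowance on black beans: 263 mg / 5 mg × 324 mg = 17042.4 mg.

17042.4 mg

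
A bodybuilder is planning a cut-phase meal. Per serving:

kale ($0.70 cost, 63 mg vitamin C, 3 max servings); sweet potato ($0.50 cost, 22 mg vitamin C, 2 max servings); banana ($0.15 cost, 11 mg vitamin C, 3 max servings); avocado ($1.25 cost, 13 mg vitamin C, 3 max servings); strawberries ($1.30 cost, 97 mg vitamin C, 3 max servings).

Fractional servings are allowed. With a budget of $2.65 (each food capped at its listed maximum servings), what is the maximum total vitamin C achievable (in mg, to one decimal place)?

Vitamin C per dollar: kale 90, strawberries 74.62, banana 73.33, sweet potato 44, avocado 10.4.
Take 3 servings of kale: spends $2.10, +189.0 mg vitamin C (running total 189.0 mg).
Take 0.4231 servings of strawberries: spends $0.55, +41.0 mg vitamin C (running total 230.0 mg).
Filling greedily by vitamin C-per-dollar is optimal for one linear limit, giving 230.0 mg.

230.0 mg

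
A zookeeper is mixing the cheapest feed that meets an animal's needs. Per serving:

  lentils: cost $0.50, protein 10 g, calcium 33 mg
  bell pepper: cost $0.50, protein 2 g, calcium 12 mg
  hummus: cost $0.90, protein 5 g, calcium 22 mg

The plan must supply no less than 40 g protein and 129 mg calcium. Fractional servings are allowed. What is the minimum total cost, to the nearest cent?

This is a tiny linear program; its minimum lies at a vertex of the feasible set. List the vertices and price them.
lentils only: max(40/10, 129/33) = 4 servings → $2.00.
bell pepper only: max(40/2, 129/12) = 20 servings → $10.00.
hummus only: max(40/5, 129/22) = 8 servings → $7.20.
lentils + bell pepper: intersection lies outside the first quadrant.
lentils + hummus: intersection lies outside the first quadrant.
bell pepper + hummus: the both-tight solution has a negative serving — not a feasible corner.
So the least-cost plan costs $2.00.

$2.00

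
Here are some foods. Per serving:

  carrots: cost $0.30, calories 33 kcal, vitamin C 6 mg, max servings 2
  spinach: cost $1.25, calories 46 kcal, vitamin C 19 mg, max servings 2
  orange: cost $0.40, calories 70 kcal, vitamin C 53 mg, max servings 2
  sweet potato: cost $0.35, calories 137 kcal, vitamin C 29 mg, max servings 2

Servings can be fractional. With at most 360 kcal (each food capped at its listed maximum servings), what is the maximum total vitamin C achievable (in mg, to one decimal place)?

Vitamin C per kcal: orange 0.7571, spinach 0.413, sweet potato 0.2117, carrots 0.1818.
Take 2 servings of orange: uses 140 kcal, +106.0 mg vitamin C (running total 106.0 mg).
Take 2 servings of spinach: uses 92 kcal, +38.0 mg vitamin C (running total 144.0 mg).
Take 0.9343 servings of sweet potato: uses 128 kcal, +27.1 mg vitamin C (running total 171.1 mg).
Greedy by best ratio exhausts the calories allowance optimally: 171.1 mg.

171.1 mg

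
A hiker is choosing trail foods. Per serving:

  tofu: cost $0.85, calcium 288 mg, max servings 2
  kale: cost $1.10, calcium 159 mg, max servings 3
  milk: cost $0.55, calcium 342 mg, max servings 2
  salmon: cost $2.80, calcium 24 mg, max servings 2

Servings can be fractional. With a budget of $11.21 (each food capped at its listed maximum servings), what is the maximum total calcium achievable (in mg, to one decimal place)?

1780.8 mg

Calcium per dollar: milk 621.8, tofu 338.8, kale 144.5, salmon 8.571.
Take 2 servings of milk: spends $1.10, +684.0 mg calcium (running total 684.0 mg).
Take 2 servings of tofu: spends $1.70, +576.0 mg calcium (running total 1260.0 mg).
Take 3 servings of kale: spends $3.30, +477.0 mg calcium (running total 1737.0 mg).
Take 1.825 servings of salmon: spends $5.11, +43.8 mg calcium (running total 1780.8 mg).
Greedy by best ratio exhausts the cost allowance optimally: 1780.8 mg.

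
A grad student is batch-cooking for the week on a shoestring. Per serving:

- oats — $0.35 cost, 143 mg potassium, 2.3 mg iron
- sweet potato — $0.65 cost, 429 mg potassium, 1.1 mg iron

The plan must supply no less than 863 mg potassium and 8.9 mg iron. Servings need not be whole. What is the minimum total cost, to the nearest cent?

With two linear requirements the optimum uses one or two foods; enumerate the corners.
oats only: max(863/143, 8.9/2.3) = 6.035 servings → $2.11.
sweet potato only: max(863/429, 8.9/1.1) = 8.091 servings → $5.26.
oats + sweet potato with both tight: 3.459 servings and 0.8587 servings → $1.77.
So the least-cost plan costs $1.77.

$1.77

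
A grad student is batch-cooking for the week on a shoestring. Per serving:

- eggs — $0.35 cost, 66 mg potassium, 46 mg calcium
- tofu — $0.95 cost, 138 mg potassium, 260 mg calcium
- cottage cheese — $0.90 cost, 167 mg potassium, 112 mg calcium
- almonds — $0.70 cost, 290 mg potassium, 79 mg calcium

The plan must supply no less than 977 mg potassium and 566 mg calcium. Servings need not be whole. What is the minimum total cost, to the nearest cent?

For a min-cost LP with two ≥-constraints, a basic feasible solution has at most two positive variables.
eggs only: max(977/66, 566/46) = 14.8 servings → $5.18.
tofu only: max(977/138, 566/260) = 7.08 servings → $6.73.
cottage cheese only: max(977/167, 566/112) = 5.85 servings → $5.27.
almonds only: max(977/290, 566/79) = 7.165 servings → $5.02.
eggs + tofu: intersection lies outside the first quadrant.
eggs + cottage cheese with both targets exact would need a negative amount; discard.
eggs + almonds with both tight: 10.7 servings and 0.9335 servings → $4.40.
tofu + cottage cheese: intersection lies outside the first quadrant.
tofu + almonds with both tight: 1.348 servings and 2.727 servings → $3.19.
cottage cheese + almonds with both tight: 4.509 servings and 0.7726 servings → $4.60.
Cheapest feasible corner: $3.19.

$3.19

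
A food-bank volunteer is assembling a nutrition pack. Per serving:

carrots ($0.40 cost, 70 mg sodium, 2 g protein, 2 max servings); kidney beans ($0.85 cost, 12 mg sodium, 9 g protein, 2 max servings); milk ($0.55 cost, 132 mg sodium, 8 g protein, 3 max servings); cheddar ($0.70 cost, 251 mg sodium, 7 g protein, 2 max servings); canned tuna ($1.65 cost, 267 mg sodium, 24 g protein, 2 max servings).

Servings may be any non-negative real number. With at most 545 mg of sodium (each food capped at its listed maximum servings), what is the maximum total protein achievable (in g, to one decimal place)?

64.8 g

Protein per mg sodium: kidney beans 0.75, canned tuna 0.08989, milk 0.06061, carrots 0.02857, cheddar 0.02789.
Take 2 servings of kidney beans: uses 24 mg sodium, +18.0 g protein (running total 18.0 g).
Take 1.951 servings of canned tuna: uses 521 mg sodium, +46.8 g protein (running total 64.8 g).
Greedy by best ratio exhausts the sodium allowance optimally: 64.8 g.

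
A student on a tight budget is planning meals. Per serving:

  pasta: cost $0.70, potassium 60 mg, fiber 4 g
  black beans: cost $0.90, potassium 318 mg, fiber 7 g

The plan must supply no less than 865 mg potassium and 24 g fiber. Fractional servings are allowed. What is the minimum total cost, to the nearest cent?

$3.09

With two linear requirements the optimum uses one or two foods; enumerate the corners.
pasta only: max(865/60, 24/4) = 14.42 servings → $10.09.
black beans only: max(865/318, 24/7) = 3.429 servings → $3.09.
pasta + black beans with both tight: 1.851 servings and 2.371 servings → $3.43.
The minimum over all feasible corners is $3.09.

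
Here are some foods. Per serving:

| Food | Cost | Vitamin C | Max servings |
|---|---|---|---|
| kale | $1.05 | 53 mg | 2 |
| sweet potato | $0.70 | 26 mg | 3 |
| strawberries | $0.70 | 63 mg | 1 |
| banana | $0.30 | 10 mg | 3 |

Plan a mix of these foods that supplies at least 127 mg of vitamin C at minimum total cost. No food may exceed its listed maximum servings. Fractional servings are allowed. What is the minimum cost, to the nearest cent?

Cost per mg of vitamin C: strawberries $0.0111, kale $0.0198, sweet potato $0.0269, banana $0.0300.
Take 1 serving of strawberries: +63.0 mg vitamin C for $0.70 (total $0.70, still need 64.0 mg).
Take 1.208 servings of kale: +64.0 mg vitamin C for $1.27 (total $1.97, still need 0.0 mg).
Greedy by cheapest-per-mg is optimal for a single linear constraint, so the minimum cost is $1.97.

$1.97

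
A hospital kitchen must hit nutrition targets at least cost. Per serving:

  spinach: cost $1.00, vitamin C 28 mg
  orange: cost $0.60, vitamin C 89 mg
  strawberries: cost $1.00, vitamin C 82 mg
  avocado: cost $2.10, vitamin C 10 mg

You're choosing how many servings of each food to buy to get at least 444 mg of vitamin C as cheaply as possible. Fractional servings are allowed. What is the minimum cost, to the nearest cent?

Cost per mg of vitamin C: orange $0.0067, strawberries $0.0122, spinach $0.0357, avocado $0.2100.
With no serving limits, use only orange: 444 mg / 89 mg = 4.989 servings × $0.60 = $2.99.

$2.99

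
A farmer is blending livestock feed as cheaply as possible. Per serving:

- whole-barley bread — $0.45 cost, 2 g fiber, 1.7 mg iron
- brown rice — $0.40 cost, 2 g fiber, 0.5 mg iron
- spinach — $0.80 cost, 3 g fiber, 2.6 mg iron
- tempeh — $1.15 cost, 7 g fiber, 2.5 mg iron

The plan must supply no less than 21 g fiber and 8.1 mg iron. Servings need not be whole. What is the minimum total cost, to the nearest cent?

$3.52

whole-barley bread only: max(21/2, 8.1/1.7) = 10.5 servings → $4.72.
brown rice only: max(21/2, 8.1/0.5) = 16.2 servings → $6.48.
spinach only: max(21/3, 8.1/2.6) = 7 servings → $5.60.
tempeh only: max(21/7, 8.1/2.5) = 3.24 servings → $3.73.
whole-barley bread + brown rice with both tight: 2.375 servings and 8.125 servings → $4.32.
whole-barley bread + spinach: the both-tight solution has a negative serving — not a feasible corner.
whole-barley bread + tempeh with both tight: 0.6087 servings and 2.826 servings → $3.52.
brown rice + spinach with both tight: 8.189 servings and 1.541 servings → $4.51.
brown rice + tempeh with both targets exact would need a negative amount; discard.
spinach + tempeh with both tight: 0.3925 servings and 2.832 servings → $3.57.
Cheapest feasible corner: $3.52.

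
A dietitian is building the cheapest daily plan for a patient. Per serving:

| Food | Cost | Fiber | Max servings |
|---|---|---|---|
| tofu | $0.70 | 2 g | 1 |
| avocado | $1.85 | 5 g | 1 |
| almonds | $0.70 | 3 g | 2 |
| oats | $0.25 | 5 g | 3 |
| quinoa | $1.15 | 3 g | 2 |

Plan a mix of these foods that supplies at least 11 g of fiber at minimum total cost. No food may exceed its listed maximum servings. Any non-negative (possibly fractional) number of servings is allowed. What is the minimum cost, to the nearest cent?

$0.55

Cost per g of fiber: oats $0.0500, almonds $0.2333, tofu $0.3500, avocado $0.3700, quinoa $0.3833.
Take 2.2 servings of oats: +11.0 g fiber for $0.55 (total $0.55, still need 0.0 g).
Greedy by cheapest-per-g is optimal for a single linear constraint, so the minimum cost is $0.55.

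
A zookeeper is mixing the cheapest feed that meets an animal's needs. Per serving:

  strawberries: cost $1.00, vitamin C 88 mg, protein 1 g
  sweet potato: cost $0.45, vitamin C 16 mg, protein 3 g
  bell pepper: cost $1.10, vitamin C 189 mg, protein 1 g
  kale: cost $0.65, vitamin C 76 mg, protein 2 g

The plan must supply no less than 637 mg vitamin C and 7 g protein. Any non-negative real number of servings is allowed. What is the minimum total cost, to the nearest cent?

$4.15

At the optimum either one food covers both requirements or two foods hit both targets exactly; no other combination can be cheaper.
strawberries only: max(637/88, 7/1) = 7.239 servings → $7.24.
sweet potato only: max(637/16, 7/3) = 39.81 servings → $17.92.
bell pepper only: max(637/189, 7/1) = 7 servings → $7.70.
kale only: max(637/76, 7/2) = 8.382 servings → $5.45.
strawberries + sweet potato: the both-tight solution has a negative serving — not a feasible corner.
strawberries + bell pepper with both tight: 6.792 servings and 0.2079 servings → $7.02.
strawberries + kale with both targets exact would need a negative amount; discard.
sweet potato + bell pepper with both tight: 1.245 servings and 3.265 servings → $4.15.
sweet potato + kale with both targets exact would need a negative amount; discard.
bell pepper + kale with both tight: 2.457 servings and 2.272 servings → $4.18.
The minimum over all feasible corners is $4.15.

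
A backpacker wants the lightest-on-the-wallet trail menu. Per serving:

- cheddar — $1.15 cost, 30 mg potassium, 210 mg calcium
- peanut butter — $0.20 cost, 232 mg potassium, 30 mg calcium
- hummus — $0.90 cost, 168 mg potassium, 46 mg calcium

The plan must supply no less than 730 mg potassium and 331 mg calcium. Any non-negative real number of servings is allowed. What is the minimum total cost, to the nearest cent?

$1.92

Check every corner: each single food scaled to meet both minima, and each pair solved so both constraints bind.
cheddar only: max(730/30, 331/210) = 24.33 servings → $27.98.
peanut butter only: max(730/232, 331/30) = 11.03 servings → $2.21.
hummus only: max(730/168, 331/46) = 7.196 servings → $6.48.
cheddar + peanut butter with both tight: 1.148 servings and 2.998 servings → $1.92.
cheddar + hummus with both tight: 0.6498 servings and 4.229 servings → $4.55.
peanut butter + hummus: intersection lies outside the first quadrant.
So the least-cost plan costs $1.92.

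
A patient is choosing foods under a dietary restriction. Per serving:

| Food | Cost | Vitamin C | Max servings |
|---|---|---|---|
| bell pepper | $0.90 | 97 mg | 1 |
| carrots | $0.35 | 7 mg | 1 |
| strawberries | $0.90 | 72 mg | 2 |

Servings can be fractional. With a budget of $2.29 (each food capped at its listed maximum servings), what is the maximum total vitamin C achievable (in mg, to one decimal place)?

208.2 mg

Vitamin C per dollar: bell pepper 107.8, strawberries 80, carrots 20.
Take 1 serving of bell pepper: spends $0.90, +97.0 mg vitamin C (running total 97.0 mg).
Take 1.544 servings of strawberries: spends $1.39, +111.2 mg vitamin C (running total 208.2 mg).
Filling greedily by vitamin C-per-dollar is optimal for one linear limit, giving 208.2 mg.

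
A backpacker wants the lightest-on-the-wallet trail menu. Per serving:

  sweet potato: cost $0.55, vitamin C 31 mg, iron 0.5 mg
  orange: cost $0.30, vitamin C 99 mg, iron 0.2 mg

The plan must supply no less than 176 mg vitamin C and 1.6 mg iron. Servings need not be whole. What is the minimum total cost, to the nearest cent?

sweet potato only: max(176/31, 1.6/0.5) = 5.677 servings → $3.12.
orange only: max(176/99, 1.6/0.2) = 8 servings → $2.40.
sweet potato + orange with both tight: 2.845 servings and 0.8868 servings → $1.83.
Cheapest feasible corner: $1.83.

$1.83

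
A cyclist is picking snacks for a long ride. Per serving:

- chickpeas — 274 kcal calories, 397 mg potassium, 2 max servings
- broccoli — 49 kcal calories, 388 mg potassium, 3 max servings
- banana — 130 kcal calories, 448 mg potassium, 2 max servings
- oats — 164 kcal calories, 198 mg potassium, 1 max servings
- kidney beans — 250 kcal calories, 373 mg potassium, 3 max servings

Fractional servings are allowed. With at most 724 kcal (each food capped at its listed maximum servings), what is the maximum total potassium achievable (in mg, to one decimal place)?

2533.0 mg

Potassium per kcal: broccoli 7.918, banana 3.446, kidney beans 1.492, chickpeas 1.449, oats 1.207.
Take 3 servings of broccoli: uses 147 kcal, +1164.0 mg potassium (running total 1164.0 mg).
Take 2 servings of banana: uses 260 kcal, +896.0 mg potassium (running total 2060.0 mg).
Take 1.268 servings of kidney beans: uses 317 kcal, +473.0 mg potassium (running total 2533.0 mg).
Greedy by best ratio exhausts the calories allowance optimally: 2533.0 mg.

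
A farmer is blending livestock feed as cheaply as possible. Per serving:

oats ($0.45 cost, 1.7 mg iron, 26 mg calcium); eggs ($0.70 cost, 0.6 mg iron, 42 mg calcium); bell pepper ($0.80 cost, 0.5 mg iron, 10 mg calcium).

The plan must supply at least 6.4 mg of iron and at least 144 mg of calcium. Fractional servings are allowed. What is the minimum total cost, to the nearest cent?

$2.45

This is a tiny linear program; its minimum lies at a vertex of the feasible set. List the vertices and price them.
oats only: max(6.4/1.7, 144/26) = 5.538 servings → $2.49.
eggs only: max(6.4/0.6, 144/42) = 10.67 servings → $7.47.
bell pepper only: max(6.4/0.5, 144/10) = 14.4 servings → $11.52.
oats + eggs with both tight: 3.269 servings and 1.405 servings → $2.45.
oats + bell pepper: the both-tight solution has a negative serving — not a feasible corner.
eggs + bell pepper with both tight: 0.5333 servings and 12.16 servings → $10.10.
So the least-cost plan costs $2.45.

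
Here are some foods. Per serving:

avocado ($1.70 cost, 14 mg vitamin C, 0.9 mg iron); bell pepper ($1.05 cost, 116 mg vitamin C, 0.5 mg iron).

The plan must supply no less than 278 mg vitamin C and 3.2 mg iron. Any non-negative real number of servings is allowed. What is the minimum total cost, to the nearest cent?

$6.27

With two linear requirements the optimum uses one or two foods; enumerate the corners.
avocado only: max(278/14, 3.2/0.9) = 19.86 servings → $33.76.
bell pepper only: max(278/116, 3.2/0.5) = 6.4 servings → $6.72.
avocado + bell pepper with both tight: 2.384 servings and 2.109 servings → $6.27.
The minimum over all feasible corners is $6.27.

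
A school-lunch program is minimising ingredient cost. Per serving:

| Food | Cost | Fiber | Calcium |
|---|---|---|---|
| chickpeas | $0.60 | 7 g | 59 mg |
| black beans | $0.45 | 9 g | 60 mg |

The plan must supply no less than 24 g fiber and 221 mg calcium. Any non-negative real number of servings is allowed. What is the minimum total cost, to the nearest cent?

$1.66

The cheapest plan sits at a corner of the feasible region — with two constraints it uses at most two foods.
chickpeas only: max(24/7, 221/59) = 3.746 servings → $2.25.
black beans only: max(24/9, 221/60) = 3.683 servings → $1.66.
chickpeas + black beans: intersection lies outside the first quadrant.
Cheapest feasible corner: $1.66.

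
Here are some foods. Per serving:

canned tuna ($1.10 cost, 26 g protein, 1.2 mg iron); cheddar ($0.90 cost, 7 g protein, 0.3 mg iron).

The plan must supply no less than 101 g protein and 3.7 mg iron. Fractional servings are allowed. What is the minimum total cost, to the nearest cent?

A basic optimal solution has at most two foods positive. Try each food alone and each pair with both targets met exactly.
canned tuna only: max(101/26, 3.7/1.2) = 3.885 servings → $4.27.
cheddar only: max(101/7, 3.7/0.3) = 14.43 servings → $12.99.
canned tuna + cheddar with both targets exact would need a negative amount; discard.
The minimum over all feasible corners is $4.27.

$4.27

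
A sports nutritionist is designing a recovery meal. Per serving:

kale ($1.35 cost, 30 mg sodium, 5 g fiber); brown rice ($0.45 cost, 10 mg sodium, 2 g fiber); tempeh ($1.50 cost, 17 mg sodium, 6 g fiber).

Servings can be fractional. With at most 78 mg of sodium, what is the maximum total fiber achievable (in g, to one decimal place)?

27.5 g

Fiber per mg sodium: tempeh 0.3529, brown rice 0.2, kale 0.1667.
With no serving limits, spend the whole sodium allowance on tempeh: 78 mg / 17 mg × 6 g = 27.5 g.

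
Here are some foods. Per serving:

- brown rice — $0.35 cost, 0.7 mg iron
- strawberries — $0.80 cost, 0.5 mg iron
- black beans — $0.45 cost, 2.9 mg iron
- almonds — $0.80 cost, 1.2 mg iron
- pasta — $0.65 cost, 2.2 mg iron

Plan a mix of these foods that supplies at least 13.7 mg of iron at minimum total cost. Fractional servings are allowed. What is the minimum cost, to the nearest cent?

$2.13

Cost per mg of iron: black beans $0.1552, pasta $0.2955, brown rice $0.5000, almonds $0.6667, strawberries $1.6000.
With no serving limits, use only black beans: 13.7 mg / 2.9 mg = 4.724 servings × $0.45 = $2.13.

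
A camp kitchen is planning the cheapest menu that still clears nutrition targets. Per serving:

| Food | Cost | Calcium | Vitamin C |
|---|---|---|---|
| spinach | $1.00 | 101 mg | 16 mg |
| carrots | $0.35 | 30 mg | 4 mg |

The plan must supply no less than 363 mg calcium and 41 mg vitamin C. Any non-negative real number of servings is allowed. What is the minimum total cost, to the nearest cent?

$3.59

spinach only: max(363/101, 41/16) = 3.594 servings → $3.59.
carrots only: max(363/30, 41/4) = 12.1 servings → $4.24.
spinach + carrots: the both-tight solution has a negative serving — not a feasible corner.
The minimum over all feasible corners is $3.59.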